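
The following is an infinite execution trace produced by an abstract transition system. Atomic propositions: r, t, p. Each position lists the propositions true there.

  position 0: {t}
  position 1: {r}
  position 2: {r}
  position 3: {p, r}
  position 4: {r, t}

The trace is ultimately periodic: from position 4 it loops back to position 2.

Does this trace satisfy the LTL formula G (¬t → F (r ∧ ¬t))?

¬t → F (r ∧ ¬t) holds at every position 0..4, and those are all positions ever visited, so G (¬t → F (r ∧ ¬t)) holds.
Positions where ¬t holds: 1, 2, 3.
Check F (r ∧ ¬t) at each: 1→ok, 2→ok, 3→ok.

Satisfied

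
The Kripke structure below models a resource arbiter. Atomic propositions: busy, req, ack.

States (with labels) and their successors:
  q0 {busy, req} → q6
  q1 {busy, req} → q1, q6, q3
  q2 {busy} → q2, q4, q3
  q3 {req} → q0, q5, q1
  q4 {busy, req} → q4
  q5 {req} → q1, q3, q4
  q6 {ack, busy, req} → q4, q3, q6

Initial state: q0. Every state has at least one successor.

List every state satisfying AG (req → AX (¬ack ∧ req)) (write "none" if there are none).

States satisfying req → AX (¬ack ∧ req): {q2, q3, q4, q5}.
States satisfying AG (req → AX (¬ack ∧ req)): {q4}.

{q4}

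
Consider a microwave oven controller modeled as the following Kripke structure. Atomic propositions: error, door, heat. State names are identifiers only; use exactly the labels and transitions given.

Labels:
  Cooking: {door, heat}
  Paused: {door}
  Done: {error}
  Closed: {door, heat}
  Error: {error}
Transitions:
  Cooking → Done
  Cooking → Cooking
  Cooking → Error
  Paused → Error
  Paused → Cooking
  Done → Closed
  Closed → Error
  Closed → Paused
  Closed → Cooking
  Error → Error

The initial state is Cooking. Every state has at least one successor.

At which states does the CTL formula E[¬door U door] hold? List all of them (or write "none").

States satisfying ¬door: {Done, Error}.
States satisfying door: {Cooking, Paused, Closed}.
States satisfying E[¬door U door]: {Cooking, Paused, Done, Closed}.

{Cooking, Paused, Done, Closed}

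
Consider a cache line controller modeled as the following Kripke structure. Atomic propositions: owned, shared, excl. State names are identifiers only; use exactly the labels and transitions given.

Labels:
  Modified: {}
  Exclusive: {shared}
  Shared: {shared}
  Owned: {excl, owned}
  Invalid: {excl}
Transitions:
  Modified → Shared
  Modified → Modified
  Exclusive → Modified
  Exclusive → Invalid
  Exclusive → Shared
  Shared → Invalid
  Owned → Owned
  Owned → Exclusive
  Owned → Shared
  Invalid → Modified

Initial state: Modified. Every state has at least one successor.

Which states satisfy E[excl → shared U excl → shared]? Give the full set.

States satisfying excl → shared: {Modified, Exclusive, Shared}.
States satisfying E[excl → shared U excl → shared]: {Modified, Exclusive, Shared}.

{Modified, Exclusive, Shared}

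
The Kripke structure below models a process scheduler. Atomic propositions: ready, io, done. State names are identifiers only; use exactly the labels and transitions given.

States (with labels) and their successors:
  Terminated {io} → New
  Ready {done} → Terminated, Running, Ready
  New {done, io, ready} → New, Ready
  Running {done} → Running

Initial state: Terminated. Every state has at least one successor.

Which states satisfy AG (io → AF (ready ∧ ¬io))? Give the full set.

{Running}

States satisfying io → AF (ready ∧ ¬io): {Ready, Running}.
States satisfying AG (io → AF (ready ∧ ¬io)): {Running}.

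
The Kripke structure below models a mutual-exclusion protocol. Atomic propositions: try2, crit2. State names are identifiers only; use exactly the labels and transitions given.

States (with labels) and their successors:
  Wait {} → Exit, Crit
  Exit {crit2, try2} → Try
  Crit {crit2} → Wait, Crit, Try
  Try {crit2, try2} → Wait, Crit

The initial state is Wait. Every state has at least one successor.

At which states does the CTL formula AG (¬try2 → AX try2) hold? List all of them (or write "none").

none

States satisfying ¬try2 → AX try2: {Exit, Try}.
States satisfying AG (¬try2 → AX try2): ∅.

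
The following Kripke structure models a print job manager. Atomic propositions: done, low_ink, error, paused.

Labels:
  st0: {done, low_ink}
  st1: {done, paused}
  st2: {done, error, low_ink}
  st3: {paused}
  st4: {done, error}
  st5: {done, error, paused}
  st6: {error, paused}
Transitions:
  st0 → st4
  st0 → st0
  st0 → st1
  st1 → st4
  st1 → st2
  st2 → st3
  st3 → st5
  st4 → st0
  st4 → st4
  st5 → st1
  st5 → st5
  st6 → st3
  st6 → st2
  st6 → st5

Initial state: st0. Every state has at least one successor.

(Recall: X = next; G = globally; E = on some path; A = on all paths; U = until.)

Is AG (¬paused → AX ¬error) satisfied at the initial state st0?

States satisfying ¬paused → AX ¬error: {st1, st2, st3, st5, st6}.
States satisfying AG (¬paused → AX ¬error): ∅.
st0 is reachable from st0 and violates ¬paused → AX ¬error, so AG fails at st0.
st0 ∉ Sat(AG (¬paused → AX ¬error)).

No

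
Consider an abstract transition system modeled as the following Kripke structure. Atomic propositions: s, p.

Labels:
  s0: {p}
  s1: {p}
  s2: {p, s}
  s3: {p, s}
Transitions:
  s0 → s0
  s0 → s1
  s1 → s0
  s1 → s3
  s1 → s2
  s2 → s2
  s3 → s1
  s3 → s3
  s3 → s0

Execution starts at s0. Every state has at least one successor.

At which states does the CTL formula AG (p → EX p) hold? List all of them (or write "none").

States satisfying p → EX p: {s0, s1, s2, s3}.
States satisfying AG (p → EX p): {s0, s1, s2, s3}.

{s0, s1, s2, s3}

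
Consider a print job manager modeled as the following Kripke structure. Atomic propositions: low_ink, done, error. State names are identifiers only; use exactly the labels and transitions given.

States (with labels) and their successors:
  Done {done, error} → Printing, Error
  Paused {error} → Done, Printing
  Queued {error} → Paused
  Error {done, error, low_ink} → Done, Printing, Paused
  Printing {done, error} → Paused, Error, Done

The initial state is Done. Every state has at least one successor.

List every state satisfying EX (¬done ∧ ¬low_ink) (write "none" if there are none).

{Queued, Error, Printing}

States satisfying ¬done ∧ ¬low_ink: {Paused, Queued}.
States satisfying EX (¬done ∧ ¬low_ink): {Queued, Error, Printing}.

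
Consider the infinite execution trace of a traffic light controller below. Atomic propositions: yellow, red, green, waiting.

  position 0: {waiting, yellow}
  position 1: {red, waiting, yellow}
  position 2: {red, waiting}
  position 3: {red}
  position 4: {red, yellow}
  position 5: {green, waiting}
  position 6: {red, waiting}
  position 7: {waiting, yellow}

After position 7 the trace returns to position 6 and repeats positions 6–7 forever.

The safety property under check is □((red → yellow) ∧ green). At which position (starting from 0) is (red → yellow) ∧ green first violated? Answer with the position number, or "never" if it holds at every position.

At position 0 the labels are {waiting, yellow}, so (red → yellow) ∧ green is false there. This is the first violation.

0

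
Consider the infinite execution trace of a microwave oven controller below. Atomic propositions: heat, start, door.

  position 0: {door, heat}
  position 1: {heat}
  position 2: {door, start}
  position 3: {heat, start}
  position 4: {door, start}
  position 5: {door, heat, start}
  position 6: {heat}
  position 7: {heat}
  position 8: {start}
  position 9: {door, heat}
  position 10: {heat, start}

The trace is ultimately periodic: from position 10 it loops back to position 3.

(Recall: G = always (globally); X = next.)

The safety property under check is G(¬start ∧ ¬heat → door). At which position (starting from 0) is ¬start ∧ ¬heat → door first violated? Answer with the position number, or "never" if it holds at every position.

never

¬start ∧ ¬heat → door holds at every position 0..10, and those are all the positions the trace ever visits, so the invariant G(¬start ∧ ¬heat → door) is never violated.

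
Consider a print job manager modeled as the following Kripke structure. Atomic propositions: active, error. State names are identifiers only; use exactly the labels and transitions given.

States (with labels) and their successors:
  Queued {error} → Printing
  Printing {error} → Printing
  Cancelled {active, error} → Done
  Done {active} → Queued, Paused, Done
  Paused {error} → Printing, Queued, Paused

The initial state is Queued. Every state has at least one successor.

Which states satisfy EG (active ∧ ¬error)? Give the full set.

States satisfying active ∧ ¬error: {Done}.
States satisfying EG (active ∧ ¬error): {Done}.

{Done}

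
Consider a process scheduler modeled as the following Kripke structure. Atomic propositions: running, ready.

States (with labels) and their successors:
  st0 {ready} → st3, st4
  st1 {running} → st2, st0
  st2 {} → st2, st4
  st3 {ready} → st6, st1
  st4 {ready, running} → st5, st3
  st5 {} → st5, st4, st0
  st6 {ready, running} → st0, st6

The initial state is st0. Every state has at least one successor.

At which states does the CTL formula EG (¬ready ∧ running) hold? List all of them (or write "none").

States satisfying ¬ready ∧ running: {st1}.
States satisfying EG (¬ready ∧ running): ∅.

none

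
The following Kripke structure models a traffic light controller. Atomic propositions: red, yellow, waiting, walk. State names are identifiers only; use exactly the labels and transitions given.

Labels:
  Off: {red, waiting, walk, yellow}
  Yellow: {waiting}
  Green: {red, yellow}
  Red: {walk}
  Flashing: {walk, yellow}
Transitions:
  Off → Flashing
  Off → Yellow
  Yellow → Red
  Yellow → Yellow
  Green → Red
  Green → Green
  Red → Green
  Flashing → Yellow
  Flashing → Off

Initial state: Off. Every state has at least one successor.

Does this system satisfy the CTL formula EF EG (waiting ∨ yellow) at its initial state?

States satisfying EG (waiting ∨ yellow): {Off, Yellow, Green, Flashing}.
States satisfying EF EG (waiting ∨ yellow): {Off, Yellow, Green, Red, Flashing}.
Some path from Off reaches a state where EG (waiting ∨ yellow) holds.
Off ∈ Sat(EF EG (waiting ∨ yellow)).

Holds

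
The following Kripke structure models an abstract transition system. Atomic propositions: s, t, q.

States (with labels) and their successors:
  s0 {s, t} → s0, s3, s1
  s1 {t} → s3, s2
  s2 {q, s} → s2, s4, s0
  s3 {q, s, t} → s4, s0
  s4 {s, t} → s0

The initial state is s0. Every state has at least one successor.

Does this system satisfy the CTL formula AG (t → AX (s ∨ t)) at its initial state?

States satisfying t → AX (s ∨ t): {s0, s1, s2, s3, s4}.
States satisfying AG (t → AX (s ∨ t)): {s0, s1, s2, s3, s4}.
Every state reachable from s0 satisfies t → AX (s ∨ t).
s0 ∈ Sat(AG (t → AX (s ∨ t))).

Holds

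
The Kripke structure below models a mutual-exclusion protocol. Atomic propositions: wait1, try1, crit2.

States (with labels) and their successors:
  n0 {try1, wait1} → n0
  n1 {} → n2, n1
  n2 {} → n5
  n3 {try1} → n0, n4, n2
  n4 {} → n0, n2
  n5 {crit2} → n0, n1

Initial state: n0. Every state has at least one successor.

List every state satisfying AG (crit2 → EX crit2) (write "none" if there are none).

{n0}

States satisfying crit2 → EX crit2: {n0, n1, n2, n3, n4}.
States satisfying AG (crit2 → EX crit2): {n0}.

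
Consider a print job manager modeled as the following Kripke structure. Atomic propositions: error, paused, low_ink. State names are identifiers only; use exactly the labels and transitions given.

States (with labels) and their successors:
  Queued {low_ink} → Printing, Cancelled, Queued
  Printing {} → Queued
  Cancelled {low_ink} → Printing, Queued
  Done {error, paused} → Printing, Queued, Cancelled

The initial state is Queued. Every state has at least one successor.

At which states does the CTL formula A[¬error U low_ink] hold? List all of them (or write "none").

States satisfying ¬error: {Queued, Printing, Cancelled}.
States satisfying low_ink: {Queued, Cancelled}.
States satisfying A[¬error U low_ink]: {Queued, Printing, Cancelled}.

{Queued, Printing, Cancelled}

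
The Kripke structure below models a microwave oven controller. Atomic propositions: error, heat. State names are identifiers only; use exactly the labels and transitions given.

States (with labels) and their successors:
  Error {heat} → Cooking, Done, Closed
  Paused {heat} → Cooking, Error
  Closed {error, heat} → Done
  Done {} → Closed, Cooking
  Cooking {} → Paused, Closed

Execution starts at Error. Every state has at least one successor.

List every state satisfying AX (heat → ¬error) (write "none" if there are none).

States satisfying heat → ¬error: {Error, Paused, Done, Cooking}.
States satisfying AX (heat → ¬error): {Paused, Closed}.

{Paused, Closed}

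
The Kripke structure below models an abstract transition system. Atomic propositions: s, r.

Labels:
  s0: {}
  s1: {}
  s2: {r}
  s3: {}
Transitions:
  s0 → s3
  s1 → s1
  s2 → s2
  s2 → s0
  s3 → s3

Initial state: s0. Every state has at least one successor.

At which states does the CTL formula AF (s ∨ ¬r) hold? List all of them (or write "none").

States satisfying s ∨ ¬r: {s0, s1, s3}.
States satisfying AF (s ∨ ¬r): {s0, s1, s3}.

{s0, s1, s3}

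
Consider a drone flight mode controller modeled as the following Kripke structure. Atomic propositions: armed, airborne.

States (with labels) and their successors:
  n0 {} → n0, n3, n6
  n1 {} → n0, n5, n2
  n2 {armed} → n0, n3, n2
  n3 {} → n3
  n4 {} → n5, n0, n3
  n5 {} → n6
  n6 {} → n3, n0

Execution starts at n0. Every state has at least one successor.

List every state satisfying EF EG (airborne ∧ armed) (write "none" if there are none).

States satisfying EG (airborne ∧ armed): ∅.
States satisfying EF EG (airborne ∧ armed): ∅.

none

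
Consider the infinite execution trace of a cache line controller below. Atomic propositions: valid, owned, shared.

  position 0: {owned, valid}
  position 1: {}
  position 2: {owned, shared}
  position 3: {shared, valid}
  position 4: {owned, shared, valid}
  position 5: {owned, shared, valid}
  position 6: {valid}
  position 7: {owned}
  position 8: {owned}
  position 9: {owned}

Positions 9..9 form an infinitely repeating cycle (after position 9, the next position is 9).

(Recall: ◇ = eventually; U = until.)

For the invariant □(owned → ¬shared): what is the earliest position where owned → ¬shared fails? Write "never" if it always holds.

2

Check owned → ¬shared at each position in order: 0 ✓, 1 ✓.
At position 2 the labels are {owned, shared}, so owned → ¬shared is false there. This is the first violation.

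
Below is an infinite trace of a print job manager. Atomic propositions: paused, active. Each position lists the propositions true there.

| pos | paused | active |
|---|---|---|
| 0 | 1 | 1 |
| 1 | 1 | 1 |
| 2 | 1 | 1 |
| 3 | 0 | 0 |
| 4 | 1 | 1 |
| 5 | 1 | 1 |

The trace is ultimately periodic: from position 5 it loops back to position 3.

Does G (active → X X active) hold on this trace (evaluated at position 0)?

active → X X active must hold at every position from 0 onward. It fails at position 1, so G (active → X X active) is false.
Positions where active holds: 0, 1, 2, 4, 5.
Check X X active at each: 0→ok, 1→fails, 2→ok, 4→fails, 5→ok.

Violated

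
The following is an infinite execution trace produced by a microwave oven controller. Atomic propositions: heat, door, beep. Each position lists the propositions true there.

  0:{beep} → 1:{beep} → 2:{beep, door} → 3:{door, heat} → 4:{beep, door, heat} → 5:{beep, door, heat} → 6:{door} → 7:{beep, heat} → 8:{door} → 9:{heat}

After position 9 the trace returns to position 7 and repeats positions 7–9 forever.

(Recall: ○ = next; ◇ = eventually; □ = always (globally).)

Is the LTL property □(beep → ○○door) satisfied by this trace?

Does not hold

beep → ○○door must hold at every position from 0 onward. It fails at position 5, so □(beep → ○○door) is false.
Positions where beep holds: 0, 1, 2, 4, 5, 7.
Check ○○door at each: 0→ok, 1→ok, 2→ok, 4→ok, 5→fails, 7→fails.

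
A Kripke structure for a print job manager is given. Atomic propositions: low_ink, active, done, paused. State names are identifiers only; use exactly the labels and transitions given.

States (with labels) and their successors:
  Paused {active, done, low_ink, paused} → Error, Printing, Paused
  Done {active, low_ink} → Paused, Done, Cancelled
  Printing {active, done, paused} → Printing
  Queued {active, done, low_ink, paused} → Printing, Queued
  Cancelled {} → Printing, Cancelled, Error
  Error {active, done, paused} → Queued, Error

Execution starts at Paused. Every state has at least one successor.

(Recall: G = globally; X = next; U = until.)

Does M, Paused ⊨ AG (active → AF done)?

Satisfied

States satisfying active → AF done: {Paused, Printing, Queued, Cancelled, Error}.
States satisfying AG (active → AF done): {Paused, Printing, Queued, Cancelled, Error}.
Every state reachable from Paused satisfies active → AF done.
Paused ∈ Sat(AG (active → AF done)).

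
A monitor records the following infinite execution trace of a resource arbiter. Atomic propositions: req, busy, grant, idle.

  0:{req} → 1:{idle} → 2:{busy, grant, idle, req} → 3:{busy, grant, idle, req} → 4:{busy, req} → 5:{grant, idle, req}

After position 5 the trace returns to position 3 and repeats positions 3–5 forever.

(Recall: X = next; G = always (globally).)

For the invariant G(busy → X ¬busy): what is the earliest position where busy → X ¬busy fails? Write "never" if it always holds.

Check busy → X ¬busy at each position in order: 0 ✓, 1 ✓.
At position 2 the labels are {busy, grant, idle, req} and the next position 3 has {busy, grant, idle, req}, so busy → X ¬busy is false there. This is the first violation.

2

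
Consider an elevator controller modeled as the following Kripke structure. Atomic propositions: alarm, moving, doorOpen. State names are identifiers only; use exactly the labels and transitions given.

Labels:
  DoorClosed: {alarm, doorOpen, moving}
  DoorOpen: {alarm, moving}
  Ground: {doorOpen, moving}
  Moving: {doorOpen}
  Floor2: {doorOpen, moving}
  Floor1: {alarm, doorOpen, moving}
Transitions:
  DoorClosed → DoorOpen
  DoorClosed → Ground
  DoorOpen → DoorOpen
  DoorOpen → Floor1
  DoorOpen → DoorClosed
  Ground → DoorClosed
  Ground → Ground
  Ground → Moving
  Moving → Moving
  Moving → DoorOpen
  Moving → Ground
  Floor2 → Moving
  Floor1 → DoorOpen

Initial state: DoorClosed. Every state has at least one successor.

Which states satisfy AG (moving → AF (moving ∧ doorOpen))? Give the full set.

none

States satisfying moving → AF (moving ∧ doorOpen): {DoorClosed, Ground, Moving, Floor2, Floor1}.
States satisfying AG (moving → AF (moving ∧ doorOpen)): ∅.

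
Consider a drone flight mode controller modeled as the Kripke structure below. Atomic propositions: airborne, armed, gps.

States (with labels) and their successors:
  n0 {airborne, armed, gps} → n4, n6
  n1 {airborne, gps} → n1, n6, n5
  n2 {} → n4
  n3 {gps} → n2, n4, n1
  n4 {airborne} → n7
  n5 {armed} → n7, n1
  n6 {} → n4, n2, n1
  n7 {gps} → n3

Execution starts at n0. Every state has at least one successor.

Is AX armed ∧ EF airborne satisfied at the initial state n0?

States satisfying armed: {n0, n5}.
States satisfying AX armed: ∅.
States satisfying airborne: {n0, n1, n4}.
States satisfying EF airborne: {n0, n1, n2, n3, n4, n5, n6, n7}.
States satisfying AX armed ∧ EF airborne: ∅.
n0 ∉ Sat(AX armed ∧ EF airborne).

Violated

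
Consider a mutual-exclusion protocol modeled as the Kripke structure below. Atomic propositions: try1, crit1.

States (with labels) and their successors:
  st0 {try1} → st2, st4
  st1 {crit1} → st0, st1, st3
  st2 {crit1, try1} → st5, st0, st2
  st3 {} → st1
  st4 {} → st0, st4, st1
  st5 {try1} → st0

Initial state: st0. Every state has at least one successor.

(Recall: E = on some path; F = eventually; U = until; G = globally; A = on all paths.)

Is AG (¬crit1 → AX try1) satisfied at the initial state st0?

States satisfying ¬crit1 → AX try1: {st1, st2, st5}.
States satisfying AG (¬crit1 → AX try1): ∅.
st0 is reachable from st0 and violates ¬crit1 → AX try1, so AG fails at st0.
st0 ∉ Sat(AG (¬crit1 → AX try1)).

Violated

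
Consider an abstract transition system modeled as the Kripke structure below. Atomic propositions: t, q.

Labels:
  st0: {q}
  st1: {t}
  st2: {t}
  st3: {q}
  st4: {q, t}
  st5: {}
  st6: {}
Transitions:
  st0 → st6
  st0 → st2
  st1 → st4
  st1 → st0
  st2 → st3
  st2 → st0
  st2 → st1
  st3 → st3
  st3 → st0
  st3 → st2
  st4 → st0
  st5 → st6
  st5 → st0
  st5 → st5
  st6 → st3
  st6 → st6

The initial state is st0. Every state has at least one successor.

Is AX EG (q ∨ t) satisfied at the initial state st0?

States satisfying EG (q ∨ t): {st0, st1, st2, st3, st4}.
States satisfying AX EG (q ∨ t): {st1, st2, st3, st4}.
st0 ∉ Sat(AX EG (q ∨ t)).

No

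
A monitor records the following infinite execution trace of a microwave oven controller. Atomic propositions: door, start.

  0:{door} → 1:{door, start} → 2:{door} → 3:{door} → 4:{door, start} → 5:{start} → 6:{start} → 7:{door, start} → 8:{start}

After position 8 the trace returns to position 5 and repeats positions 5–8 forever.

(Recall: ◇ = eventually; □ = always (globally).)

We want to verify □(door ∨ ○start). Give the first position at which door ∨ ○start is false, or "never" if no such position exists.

never

door ∨ ○start holds at every position 0..8, and those are all the positions the trace ever visits, so the invariant □(door ∨ ○start) is never violated.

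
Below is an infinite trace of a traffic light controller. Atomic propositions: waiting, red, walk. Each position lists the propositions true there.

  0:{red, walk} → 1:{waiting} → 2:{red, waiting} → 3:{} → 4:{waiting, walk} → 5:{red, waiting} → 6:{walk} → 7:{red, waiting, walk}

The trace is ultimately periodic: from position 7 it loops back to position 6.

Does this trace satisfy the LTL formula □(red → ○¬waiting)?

red → ○¬waiting must hold at every position from 0 onward. It fails at position 0, so □(red → ○¬waiting) is false.
Positions where red holds: 0, 2, 5, 7.
Check ○¬waiting at each: 0→fails, 2→ok, 5→ok, 7→ok.

No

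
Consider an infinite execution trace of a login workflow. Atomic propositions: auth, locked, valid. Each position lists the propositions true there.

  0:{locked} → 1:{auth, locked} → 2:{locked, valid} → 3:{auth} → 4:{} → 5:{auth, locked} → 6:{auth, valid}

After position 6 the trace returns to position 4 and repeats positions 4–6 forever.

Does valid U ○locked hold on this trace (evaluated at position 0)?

Walking from position 0: ○locked first holds at position 0, and valid holds at every earlier position along the way, so valid U ○locked holds.

Satisfied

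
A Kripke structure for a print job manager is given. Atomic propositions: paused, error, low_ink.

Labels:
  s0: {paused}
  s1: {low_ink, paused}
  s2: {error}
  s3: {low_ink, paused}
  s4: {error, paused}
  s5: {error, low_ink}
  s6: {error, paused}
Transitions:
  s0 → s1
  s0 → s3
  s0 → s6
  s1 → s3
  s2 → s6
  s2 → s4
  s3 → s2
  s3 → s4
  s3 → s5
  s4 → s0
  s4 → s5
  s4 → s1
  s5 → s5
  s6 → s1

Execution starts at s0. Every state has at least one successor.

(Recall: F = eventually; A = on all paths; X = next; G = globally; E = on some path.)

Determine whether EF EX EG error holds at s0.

Yes

States satisfying EX EG error: {s2, s3, s4, s5}.
States satisfying EF EX EG error: {s0, s1, s2, s3, s4, s5, s6}.
Some path from s0 reaches a state where EX EG error holds.
s0 ∈ Sat(EF EX EG error).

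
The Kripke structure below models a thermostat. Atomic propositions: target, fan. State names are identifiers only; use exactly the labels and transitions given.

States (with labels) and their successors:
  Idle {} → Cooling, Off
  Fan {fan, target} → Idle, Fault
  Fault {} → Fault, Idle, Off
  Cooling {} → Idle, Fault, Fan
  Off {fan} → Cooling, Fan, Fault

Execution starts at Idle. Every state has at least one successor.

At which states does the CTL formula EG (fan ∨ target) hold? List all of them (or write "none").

States satisfying fan ∨ target: {Fan, Off}.
States satisfying EG (fan ∨ target): ∅.

none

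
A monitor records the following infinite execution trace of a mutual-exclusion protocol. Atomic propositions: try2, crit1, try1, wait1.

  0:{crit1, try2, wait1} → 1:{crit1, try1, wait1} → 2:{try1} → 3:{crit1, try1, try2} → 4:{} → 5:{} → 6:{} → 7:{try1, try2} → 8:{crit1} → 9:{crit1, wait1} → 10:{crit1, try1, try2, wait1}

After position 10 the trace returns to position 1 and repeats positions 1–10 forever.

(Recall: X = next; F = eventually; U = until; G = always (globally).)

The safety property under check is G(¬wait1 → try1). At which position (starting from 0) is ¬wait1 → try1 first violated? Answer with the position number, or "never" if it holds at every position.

4

Check ¬wait1 → try1 at each position in order: 0 ✓, 1 ✓, 2 ✓, 3 ✓.
At position 4 the labels are {}, so ¬wait1 → try1 is false there. This is the first violation.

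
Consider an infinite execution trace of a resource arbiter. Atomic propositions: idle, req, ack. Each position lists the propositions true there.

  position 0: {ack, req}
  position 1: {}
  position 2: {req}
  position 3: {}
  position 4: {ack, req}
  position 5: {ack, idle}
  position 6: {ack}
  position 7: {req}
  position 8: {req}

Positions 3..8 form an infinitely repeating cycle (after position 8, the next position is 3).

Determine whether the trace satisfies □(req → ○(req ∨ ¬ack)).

req → ○(req ∨ ¬ack) must hold at every position from 0 onward. It fails at position 4, so □(req → ○(req ∨ ¬ack)) is false.
Positions where req holds: 0, 2, 4, 7, 8.
Check ○(req ∨ ¬ack) at each: 0→ok, 2→ok, 4→fails, 7→ok, 8→ok.

Does not hold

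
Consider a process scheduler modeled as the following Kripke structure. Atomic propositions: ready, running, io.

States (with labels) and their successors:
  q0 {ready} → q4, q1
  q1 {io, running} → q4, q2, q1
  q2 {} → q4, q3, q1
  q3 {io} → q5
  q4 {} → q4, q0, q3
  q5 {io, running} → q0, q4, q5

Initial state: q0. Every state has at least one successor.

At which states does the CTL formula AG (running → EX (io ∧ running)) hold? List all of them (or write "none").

States satisfying running → EX (io ∧ running): {q0, q1, q2, q3, q4, q5}.
States satisfying AG (running → EX (io ∧ running)): {q0, q1, q2, q3, q4, q5}.

{q0, q1, q2, q3, q4, q5}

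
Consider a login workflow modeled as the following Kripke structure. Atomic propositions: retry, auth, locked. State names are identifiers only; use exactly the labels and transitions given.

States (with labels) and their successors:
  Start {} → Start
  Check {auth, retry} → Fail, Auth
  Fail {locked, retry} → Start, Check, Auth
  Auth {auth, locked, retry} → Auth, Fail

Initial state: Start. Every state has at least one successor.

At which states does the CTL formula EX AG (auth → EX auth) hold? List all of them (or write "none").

States satisfying AG (auth → EX auth): {Start, Check, Fail, Auth}.
States satisfying EX AG (auth → EX auth): {Start, Check, Fail, Auth}.

{Start, Check, Fail, Auth}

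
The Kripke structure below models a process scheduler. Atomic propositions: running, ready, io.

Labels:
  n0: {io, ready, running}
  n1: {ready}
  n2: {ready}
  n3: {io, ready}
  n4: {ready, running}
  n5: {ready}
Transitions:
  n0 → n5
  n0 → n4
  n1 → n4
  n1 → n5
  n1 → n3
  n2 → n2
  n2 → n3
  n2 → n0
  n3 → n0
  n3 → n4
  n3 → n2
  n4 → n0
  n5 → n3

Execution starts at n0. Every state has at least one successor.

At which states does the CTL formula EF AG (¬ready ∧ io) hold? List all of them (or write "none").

States satisfying AG (¬ready ∧ io): ∅.
States satisfying EF AG (¬ready ∧ io): ∅.

none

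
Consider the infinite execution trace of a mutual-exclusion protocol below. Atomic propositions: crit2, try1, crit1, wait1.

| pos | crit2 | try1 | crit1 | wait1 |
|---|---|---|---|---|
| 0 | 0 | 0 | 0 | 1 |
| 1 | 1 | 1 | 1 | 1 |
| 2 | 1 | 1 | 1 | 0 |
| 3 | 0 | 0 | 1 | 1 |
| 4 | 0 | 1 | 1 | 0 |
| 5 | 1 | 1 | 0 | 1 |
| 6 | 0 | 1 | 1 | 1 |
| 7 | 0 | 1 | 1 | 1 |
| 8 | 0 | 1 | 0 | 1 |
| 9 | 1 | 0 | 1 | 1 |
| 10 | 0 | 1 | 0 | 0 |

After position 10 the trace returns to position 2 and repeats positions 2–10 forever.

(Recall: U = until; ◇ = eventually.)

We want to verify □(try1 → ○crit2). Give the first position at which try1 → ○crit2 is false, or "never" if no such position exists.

Check try1 → ○crit2 at each position in order: 0 ✓, 1 ✓.
At position 2 the labels are {crit1, crit2, try1} and the next position 3 has {crit1, wait1}, so try1 → ○crit2 is false there. This is the first violation.

2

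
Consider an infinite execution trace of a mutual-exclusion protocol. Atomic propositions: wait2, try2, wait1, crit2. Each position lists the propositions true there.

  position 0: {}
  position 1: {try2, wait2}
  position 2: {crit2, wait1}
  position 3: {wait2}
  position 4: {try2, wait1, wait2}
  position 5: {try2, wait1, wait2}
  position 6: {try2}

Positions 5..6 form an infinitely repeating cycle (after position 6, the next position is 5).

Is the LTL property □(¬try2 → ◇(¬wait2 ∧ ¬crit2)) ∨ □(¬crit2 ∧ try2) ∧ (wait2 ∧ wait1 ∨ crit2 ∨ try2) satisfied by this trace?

¬try2 → ◇(¬wait2 ∧ ¬crit2) holds at every position 0..6, and those are all positions ever visited, so □(¬try2 → ◇(¬wait2 ∧ ¬crit2)) holds.
Positions where ¬try2 holds: 0, 2, 3.
Check ◇(¬wait2 ∧ ¬crit2) at each: 0→ok, 2→ok, 3→ok.
At position 0: □(¬try2 → ◇(¬wait2 ∧ ¬crit2)) is true; □(¬crit2 ∧ try2) ∧ (wait2 ∧ wait1 ∨ crit2 ∨ try2) is false; so □(¬try2 → ◇(¬wait2 ∧ ¬crit2)) ∨ □(¬crit2 ∧ try2) ∧ (wait2 ∧ wait1 ∨ crit2 ∨ try2) is true.

Satisfied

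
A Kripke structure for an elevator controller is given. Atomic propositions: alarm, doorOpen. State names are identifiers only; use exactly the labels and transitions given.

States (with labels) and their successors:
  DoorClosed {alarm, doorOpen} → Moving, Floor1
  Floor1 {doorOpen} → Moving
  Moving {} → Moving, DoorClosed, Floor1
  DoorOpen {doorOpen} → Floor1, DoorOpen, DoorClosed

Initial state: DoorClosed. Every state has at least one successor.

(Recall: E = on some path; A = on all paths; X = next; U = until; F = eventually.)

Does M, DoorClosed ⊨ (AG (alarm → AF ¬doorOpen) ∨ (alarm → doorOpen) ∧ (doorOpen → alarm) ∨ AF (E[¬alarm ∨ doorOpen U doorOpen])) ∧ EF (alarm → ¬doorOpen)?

Yes

States satisfying alarm → AF ¬doorOpen: {DoorClosed, Floor1, Moving, DoorOpen}.
States satisfying AG (alarm → AF ¬doorOpen): {DoorClosed, Floor1, Moving, DoorOpen}.
States satisfying alarm → doorOpen: {DoorClosed, Floor1, Moving, DoorOpen}.
States satisfying doorOpen → alarm: {DoorClosed, Moving}.
States satisfying (alarm → doorOpen) ∧ (doorOpen → alarm): {DoorClosed, Moving}.
States satisfying E[¬alarm ∨ doorOpen U doorOpen]: {DoorClosed, Floor1, Moving, DoorOpen}.
States satisfying AF (E[¬alarm ∨ doorOpen U doorOpen]): {DoorClosed, Floor1, Moving, DoorOpen}.
States satisfying alarm → ¬doorOpen: {Floor1, Moving, DoorOpen}.
States satisfying EF (alarm → ¬doorOpen): {DoorClosed, Floor1, Moving, DoorOpen}.
States satisfying (AG (alarm → AF ¬doorOpen) ∨ (alarm → doorOpen) ∧ (doorOpen → alarm) ∨ AF (E[¬alarm ∨ doorOpen U doorOpen])) ∧ EF (alarm → ¬doorOpen): {DoorClosed, Floor1, Moving, DoorOpen}.
DoorClosed ∈ Sat((AG (alarm → AF ¬doorOpen) ∨ (alarm → doorOpen) ∧ (doorOpen → alarm) ∨ AF (E[¬alarm ∨ doorOpen U doorOpen])) ∧ EF (alarm → ¬doorOpen)).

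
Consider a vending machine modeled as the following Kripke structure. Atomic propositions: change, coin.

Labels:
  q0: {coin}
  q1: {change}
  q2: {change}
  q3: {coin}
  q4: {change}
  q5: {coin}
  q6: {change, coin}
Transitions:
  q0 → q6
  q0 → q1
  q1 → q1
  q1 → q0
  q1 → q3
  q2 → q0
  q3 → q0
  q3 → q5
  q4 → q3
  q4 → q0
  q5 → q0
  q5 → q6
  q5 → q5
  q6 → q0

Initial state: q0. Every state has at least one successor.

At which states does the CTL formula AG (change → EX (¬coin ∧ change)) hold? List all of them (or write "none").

none

States satisfying change → EX (¬coin ∧ change): {q0, q1, q3, q5}.
States satisfying AG (change → EX (¬coin ∧ change)): ∅.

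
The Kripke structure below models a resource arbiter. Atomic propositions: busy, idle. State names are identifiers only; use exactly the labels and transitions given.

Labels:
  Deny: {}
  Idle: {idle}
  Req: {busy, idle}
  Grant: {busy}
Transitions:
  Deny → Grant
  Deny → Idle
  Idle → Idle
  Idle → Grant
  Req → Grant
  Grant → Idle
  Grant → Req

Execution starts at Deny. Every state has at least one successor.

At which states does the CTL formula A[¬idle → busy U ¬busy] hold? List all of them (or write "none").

States satisfying ¬idle → busy: {Idle, Req, Grant}.
States satisfying ¬busy: {Deny, Idle}.
States satisfying A[¬idle → busy U ¬busy]: {Deny, Idle}.

{Deny, Idle}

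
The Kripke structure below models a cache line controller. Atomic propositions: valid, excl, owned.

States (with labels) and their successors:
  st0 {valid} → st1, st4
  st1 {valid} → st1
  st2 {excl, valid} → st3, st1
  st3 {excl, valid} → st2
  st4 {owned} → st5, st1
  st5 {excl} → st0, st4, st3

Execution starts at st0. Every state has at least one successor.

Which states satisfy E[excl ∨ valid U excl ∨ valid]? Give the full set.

{st0, st1, st2, st3, st5}

States satisfying excl ∨ valid: {st0, st1, st2, st3, st5}.
States satisfying E[excl ∨ valid U excl ∨ valid]: {st0, st1, st2, st3, st5}.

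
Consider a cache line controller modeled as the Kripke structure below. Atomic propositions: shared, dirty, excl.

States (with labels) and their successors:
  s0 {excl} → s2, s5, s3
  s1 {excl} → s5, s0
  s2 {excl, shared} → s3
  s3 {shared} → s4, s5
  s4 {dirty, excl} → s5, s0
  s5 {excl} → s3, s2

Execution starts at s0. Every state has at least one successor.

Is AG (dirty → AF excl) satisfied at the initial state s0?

Yes

States satisfying dirty → AF excl: {s0, s1, s2, s3, s4, s5}.
States satisfying AG (dirty → AF excl): {s0, s1, s2, s3, s4, s5}.
Every state reachable from s0 satisfies dirty → AF excl.
s0 ∈ Sat(AG (dirty → AF excl)).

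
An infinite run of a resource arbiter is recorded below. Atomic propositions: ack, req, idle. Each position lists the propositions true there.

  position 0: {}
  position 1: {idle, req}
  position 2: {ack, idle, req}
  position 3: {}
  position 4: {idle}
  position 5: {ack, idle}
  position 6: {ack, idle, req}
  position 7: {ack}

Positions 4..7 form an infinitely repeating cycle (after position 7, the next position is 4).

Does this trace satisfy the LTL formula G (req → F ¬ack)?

Yes

req → F ¬ack holds at every position 0..7, and those are all positions ever visited, so G (req → F ¬ack) holds.
Positions where req holds: 1, 2, 6.
Check F ¬ack at each: 1→ok, 2→ok, 6→ok.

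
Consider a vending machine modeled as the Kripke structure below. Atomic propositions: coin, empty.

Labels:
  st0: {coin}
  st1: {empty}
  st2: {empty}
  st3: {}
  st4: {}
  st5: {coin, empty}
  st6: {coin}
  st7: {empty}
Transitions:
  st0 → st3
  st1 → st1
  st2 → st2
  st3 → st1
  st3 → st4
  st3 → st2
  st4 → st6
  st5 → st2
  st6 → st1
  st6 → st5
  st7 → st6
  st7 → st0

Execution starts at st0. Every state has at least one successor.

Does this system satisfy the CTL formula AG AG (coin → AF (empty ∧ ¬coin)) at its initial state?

States satisfying AG (coin → AF (empty ∧ ¬coin)): {st0, st1, st2, st3, st4, st5, st6, st7}.
States satisfying AG AG (coin → AF (empty ∧ ¬coin)): {st0, st1, st2, st3, st4, st5, st6, st7}.
Every state reachable from st0 satisfies AG (coin → AF (empty ∧ ¬coin)).
st0 ∈ Sat(AG AG (coin → AF (empty ∧ ¬coin))).

Yes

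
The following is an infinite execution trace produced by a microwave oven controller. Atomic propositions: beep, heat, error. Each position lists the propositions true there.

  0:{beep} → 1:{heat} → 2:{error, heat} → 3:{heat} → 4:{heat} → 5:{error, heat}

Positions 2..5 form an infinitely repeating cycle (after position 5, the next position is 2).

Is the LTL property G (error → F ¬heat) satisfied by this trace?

error → F ¬heat must hold at every position from 0 onward. It fails at position 2, so G (error → F ¬heat) is false.
Positions where error holds: 2, 5.
Check F ¬heat at each: 2→fails, 5→fails.

Does not hold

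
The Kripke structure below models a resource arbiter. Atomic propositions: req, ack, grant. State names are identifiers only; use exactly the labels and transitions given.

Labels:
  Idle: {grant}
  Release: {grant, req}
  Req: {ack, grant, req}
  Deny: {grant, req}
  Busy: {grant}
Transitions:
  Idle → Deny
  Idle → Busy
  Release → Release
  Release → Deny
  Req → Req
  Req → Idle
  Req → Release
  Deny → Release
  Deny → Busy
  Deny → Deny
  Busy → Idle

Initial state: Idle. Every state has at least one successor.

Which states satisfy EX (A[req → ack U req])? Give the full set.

{Idle, Release, Req, Deny}

States satisfying A[req → ack U req]: {Release, Req, Deny}.
States satisfying EX (A[req → ack U req]): {Idle, Release, Req, Deny}.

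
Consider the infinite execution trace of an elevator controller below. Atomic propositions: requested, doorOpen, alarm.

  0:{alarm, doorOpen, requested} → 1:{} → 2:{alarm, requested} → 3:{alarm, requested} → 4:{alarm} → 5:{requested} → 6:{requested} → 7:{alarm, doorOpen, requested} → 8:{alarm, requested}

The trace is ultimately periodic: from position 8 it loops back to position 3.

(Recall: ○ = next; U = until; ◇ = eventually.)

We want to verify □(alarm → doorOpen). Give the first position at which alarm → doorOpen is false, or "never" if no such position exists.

2

Check alarm → doorOpen at each position in order: 0 ✓, 1 ✓.
At position 2 the labels are {alarm, requested}, so alarm → doorOpen is false there. This is the first violation.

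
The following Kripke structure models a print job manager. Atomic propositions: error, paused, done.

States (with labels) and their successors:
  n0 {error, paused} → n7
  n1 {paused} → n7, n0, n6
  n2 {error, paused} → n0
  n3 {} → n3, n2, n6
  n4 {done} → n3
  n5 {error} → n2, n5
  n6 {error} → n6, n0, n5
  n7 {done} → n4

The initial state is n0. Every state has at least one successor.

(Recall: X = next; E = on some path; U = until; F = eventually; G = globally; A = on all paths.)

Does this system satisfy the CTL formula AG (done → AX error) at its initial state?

States satisfying done → AX error: {n0, n1, n2, n3, n5, n6}.
States satisfying AG (done → AX error): ∅.
n4 is reachable from n0 and violates done → AX error, so AG fails at n0.
n0 ∉ Sat(AG (done → AX error)).

Does not hold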